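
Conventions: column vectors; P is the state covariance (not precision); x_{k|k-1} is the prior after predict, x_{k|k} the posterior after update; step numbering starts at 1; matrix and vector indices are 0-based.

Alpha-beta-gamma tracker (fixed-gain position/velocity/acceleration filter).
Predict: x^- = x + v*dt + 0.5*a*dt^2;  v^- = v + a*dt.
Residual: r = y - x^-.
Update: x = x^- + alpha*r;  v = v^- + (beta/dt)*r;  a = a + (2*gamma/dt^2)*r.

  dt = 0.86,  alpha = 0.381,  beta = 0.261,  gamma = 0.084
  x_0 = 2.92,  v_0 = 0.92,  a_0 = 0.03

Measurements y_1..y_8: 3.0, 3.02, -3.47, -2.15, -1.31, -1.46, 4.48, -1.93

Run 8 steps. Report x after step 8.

step 1: x_pred=3.7223  r=-0.7223  x^+=3.4471  v^+=0.7266  a^+=-0.1341
step 2: x_pred=4.0224  r=-1.0024  x^+=3.6405  v^+=0.3071  a^+=-0.3618
step 3: x_pred=3.7708  r=-7.2408  x^+=1.0120  v^+=-2.2015  a^+=-2.0065
step 4: x_pred=-1.6233  r=-0.5267  x^+=-1.8240  v^+=-4.0870  a^+=-2.1262
step 5: x_pred=-6.1250  r=4.8150  x^+=-4.2905  v^+=-4.4542  a^+=-1.0324
step 6: x_pred=-8.5029  r=7.0429  x^+=-5.8195  v^+=-3.2046  a^+=0.5674
step 7: x_pred=-8.3657  r=12.8457  x^+=-3.4715  v^+=1.1818  a^+=3.4853
step 8: x_pred=-1.1663  r=-0.7637  x^+=-1.4572  v^+=3.9474  a^+=3.3118

x_post = -1.4572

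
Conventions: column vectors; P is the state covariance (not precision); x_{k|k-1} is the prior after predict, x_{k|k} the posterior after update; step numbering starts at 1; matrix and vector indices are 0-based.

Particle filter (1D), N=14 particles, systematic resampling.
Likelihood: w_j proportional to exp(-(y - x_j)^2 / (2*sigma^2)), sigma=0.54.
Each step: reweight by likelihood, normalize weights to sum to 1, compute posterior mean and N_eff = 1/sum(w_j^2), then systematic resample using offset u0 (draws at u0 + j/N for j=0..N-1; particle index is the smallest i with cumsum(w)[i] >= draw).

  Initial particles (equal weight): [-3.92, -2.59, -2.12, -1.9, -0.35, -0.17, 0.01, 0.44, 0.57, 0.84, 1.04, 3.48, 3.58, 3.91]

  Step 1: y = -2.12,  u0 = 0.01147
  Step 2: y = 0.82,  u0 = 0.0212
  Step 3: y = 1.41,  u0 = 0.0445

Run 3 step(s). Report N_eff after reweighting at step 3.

N_eff = 12.2932

step 1: w=[0.0015, 0.2618, 0.3823, 0.3519, 0.0018, 0.0006, 0.0002, 0.0000, 0.0000, 0.0000, 0.0000, 0.0000, 0.0000, 0.0000]  mean=-2.1637  Neff=2.9538  idx=[1, 1, 1, 1, 2, 2, 2, 2, 2, 3, 3, 3, 3, 3]
step 2: w=[0.0001, 0.0001, 0.0001, 0.0001, 0.0211, 0.0211, 0.0211, 0.0211, 0.0211, 0.1788, 0.1788, 0.1788, 0.1788, 0.1788]  mean=-1.9236  Neff=6.1723  idx=[4, 8, 9, 9, 10, 10, 10, 11, 11, 12, 12, 12, 13, 13]
step 3: w=[0.0062, 0.0062, 0.0823, 0.0823, 0.0823, 0.0823, 0.0823, 0.0823, 0.0823, 0.0823, 0.0823, 0.0823, 0.0823, 0.0823]  mean=-1.9027  Neff=12.2932  idx=[2, 3, 4, 4, 5, 6, 7, 8, 9, 10, 11, 11, 12, 13]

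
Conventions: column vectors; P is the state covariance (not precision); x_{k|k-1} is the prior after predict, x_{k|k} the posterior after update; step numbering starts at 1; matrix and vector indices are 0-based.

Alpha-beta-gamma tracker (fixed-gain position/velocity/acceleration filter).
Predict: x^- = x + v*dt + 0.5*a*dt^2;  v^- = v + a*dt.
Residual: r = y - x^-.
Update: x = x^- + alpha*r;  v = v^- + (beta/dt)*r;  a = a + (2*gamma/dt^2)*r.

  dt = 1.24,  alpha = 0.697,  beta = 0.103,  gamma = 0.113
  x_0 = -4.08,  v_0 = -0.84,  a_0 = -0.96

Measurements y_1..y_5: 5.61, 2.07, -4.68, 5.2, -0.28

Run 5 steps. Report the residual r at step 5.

step 1: x_pred=-5.8596  r=11.4696  x^+=2.1347  v^+=-1.0777  a^+=0.7258
step 2: x_pred=1.3564  r=0.7136  x^+=1.8538  v^+=-0.1184  a^+=0.8307
step 3: x_pred=2.3457  r=-7.0257  x^+=-2.5512  v^+=0.3281  a^+=-0.2019
step 4: x_pred=-2.2996  r=7.4996  x^+=2.9276  v^+=0.7007  a^+=0.9004
step 5: x_pred=4.4887  r=-4.7687  x^+=1.1649  v^+=1.4211  a^+=0.1995

resid = -4.7687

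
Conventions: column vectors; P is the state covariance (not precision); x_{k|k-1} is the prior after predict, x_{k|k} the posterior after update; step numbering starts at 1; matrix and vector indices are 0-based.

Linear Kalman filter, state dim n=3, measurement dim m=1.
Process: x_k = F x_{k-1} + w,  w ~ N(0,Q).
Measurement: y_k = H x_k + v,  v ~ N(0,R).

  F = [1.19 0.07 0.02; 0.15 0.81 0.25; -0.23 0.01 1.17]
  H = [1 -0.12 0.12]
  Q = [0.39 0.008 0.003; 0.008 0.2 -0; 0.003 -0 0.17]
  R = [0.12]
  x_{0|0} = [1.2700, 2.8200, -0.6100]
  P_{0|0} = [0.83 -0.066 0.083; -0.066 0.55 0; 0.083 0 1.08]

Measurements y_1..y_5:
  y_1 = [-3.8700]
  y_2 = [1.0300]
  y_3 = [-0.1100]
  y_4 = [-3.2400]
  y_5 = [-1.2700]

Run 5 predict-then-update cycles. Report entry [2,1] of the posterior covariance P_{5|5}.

step 1: x^-=[1.6965, 2.3222, -0.9776]  P^-=[1.5614 0.1534 -0.0831; 0.1534 0.6372 0.3137; -0.0831 0.3137 1.6480]  S=[1.6486]  K=[0.9299; 0.0695; 0.0467]  nu=[-5.1705]  x^+=[-3.1118, 1.9629, -1.2193]  P^+=[0.1358 0.0468 -0.1547; 0.0468 0.6293 0.3084; -0.1547 0.3084 1.6444]
step 2: x^-=[-3.5900, 0.8184, -0.6912]  P^-=[0.5873 0.0857 -0.1848; 0.0857 0.8434 0.7475; -0.1848 0.7475 2.5185]  S=[0.6693]  K=[0.8290; 0.1108; 0.0414]  nu=[4.8011]  x^+=[0.3903, 1.3505, -0.4925]  P^+=[0.1273 0.0242 -0.2078; 0.0242 0.8351 0.7444; -0.2078 0.7444 2.5174]
step 3: x^-=[0.5492, 1.0293, -0.6525]  P^-=[0.5716 0.0769 -0.1997; 0.0769 1.1999 1.4171; -0.1997 1.4171 3.7520]  S=[0.6557]  K=[0.8211; 0.1570; 0.1228]  nu=[-0.4574]  x^+=[0.1736, 0.9576, -0.7086]  P^+=[0.1295 -0.0076 -0.2658; -0.0076 1.1838 1.4044; -0.2658 1.4044 3.7421]
step 4: x^-=[0.2595, 0.6245, -0.8595]  P^-=[0.5707 0.0770 -0.1976; 0.0770 1.7605 2.4042; -0.1976 2.4042 5.4755]  S=[0.6598]  K=[0.8151; 0.2337; 0.2592]  nu=[-3.3214]  x^+=[-2.4477, -0.1518, -1.7203]  P^+=[0.1324 -0.0487 -0.3369; -0.0487 1.7244 2.3643; -0.3369 2.3643 5.4312]
step 5: x^-=[-2.9578, -0.9202, -1.4513]  P^-=[0.5706 0.0875 -0.1782; 0.0875 2.5942 3.8138; -0.1782 3.8138 7.8488]  S=[0.6673]  K=[0.8072; 0.3504; 0.4586]  nu=[1.7515]  x^+=[-1.5439, -0.3064, -0.6481]  P^+=[0.1357 -0.1013 -0.4252; -0.1013 2.5123 3.7066; -0.4252 3.7066 7.7085]

P_post[2,1] = 3.7066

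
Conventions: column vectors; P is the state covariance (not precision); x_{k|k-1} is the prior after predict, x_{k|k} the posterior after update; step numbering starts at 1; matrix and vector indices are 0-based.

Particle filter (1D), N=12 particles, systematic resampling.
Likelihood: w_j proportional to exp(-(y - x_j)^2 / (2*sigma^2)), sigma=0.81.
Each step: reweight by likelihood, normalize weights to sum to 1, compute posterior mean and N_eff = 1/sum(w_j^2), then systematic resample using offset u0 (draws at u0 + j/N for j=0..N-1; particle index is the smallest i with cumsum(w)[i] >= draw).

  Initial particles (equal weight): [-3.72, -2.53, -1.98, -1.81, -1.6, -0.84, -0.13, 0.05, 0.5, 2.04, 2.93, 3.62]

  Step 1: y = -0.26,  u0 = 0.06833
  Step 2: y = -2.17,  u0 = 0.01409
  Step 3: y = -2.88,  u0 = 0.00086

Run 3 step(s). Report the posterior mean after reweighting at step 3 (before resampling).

step 1: w=[0.0000, 0.0051, 0.0270, 0.0412, 0.0654, 0.1988, 0.2536, 0.2388, 0.1654, 0.0046, 0.0001, 0.0000]  mean=-0.3411  Neff=5.1281  idx=[3, 5, 5, 5, 6, 6, 6, 7, 7, 7, 8, 8]
step 2: w=[0.4794, 0.1374, 0.1374, 0.1374, 0.0222, 0.0222, 0.0222, 0.0124, 0.0124, 0.0124, 0.0023, 0.0023]  mean=-1.2185  Neff=3.4673  idx=[0, 0, 0, 0, 0, 0, 1, 1, 2, 3, 3, 5]
step 3: w=[0.1536, 0.1536, 0.1536, 0.1536, 0.1536, 0.1536, 0.0154, 0.0154, 0.0154, 0.0154, 0.0154, 0.0012]  mean=-1.7333  Neff=7.0030  idx=[0, 0, 1, 1, 2, 2, 3, 3, 4, 4, 5, 5]

post_mean = -1.7333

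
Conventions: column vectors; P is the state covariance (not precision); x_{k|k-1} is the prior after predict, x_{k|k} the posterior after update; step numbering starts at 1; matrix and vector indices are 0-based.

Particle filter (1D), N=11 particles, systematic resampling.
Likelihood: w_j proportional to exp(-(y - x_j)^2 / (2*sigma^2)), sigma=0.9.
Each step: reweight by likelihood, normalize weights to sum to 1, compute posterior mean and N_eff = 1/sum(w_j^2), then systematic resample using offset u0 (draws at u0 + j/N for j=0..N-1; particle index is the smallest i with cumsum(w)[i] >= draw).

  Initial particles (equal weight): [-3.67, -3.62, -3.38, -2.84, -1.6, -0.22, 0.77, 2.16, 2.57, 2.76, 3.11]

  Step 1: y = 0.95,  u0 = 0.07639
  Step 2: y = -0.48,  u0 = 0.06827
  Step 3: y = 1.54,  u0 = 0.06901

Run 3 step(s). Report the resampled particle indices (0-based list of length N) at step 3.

step 1: w=[0.0000, 0.0000, 0.0000, 0.0001, 0.0081, 0.1935, 0.4416, 0.1825, 0.0892, 0.0596, 0.0253]  mean=1.1509  Neff=3.5967  idx=[5, 5, 6, 6, 6, 6, 6, 7, 7, 8, 10]
step 2: w=[0.2488, 0.2488, 0.0989, 0.0989, 0.0989, 0.0989, 0.0989, 0.0035, 0.0035, 0.0008, 0.0001]  mean=0.2888  Neff=5.7892  idx=[0, 0, 1, 1, 1, 2, 3, 4, 5, 5, 6]
step 3: w=[0.0302, 0.0302, 0.0302, 0.0302, 0.0302, 0.1415, 0.1415, 0.1415, 0.1415, 0.1415, 0.1415]  mean=0.6207  Neff=8.0166  idx=[2, 5, 5, 6, 6, 7, 8, 8, 9, 10, 10]

resampled_idx = [2, 5, 5, 6, 6, 7, 8, 8, 9, 10, 10]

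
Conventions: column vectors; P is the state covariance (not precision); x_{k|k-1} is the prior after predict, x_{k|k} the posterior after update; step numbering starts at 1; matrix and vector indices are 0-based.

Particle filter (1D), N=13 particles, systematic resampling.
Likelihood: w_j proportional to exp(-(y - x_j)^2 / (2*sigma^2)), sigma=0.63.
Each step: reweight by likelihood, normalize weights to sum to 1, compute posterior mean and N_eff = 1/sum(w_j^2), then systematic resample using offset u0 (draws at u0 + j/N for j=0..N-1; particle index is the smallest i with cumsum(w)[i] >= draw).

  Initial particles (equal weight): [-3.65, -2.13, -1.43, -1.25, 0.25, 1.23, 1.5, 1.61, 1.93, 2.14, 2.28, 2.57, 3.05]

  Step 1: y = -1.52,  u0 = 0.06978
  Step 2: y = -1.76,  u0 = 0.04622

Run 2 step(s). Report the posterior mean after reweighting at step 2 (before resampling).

step 1: w=[0.0013, 0.2453, 0.3881, 0.3577, 0.0076, 0.0000, 0.0000, 0.0000, 0.0000, 0.0000, 0.0000, 0.0000, 0.0000]  mean=-1.5274  Neff=2.9517  idx=[1, 1, 1, 2, 2, 2, 2, 2, 3, 3, 3, 3, 4]
step 2: w=[0.0861, 0.0861, 0.0861, 0.0892, 0.0892, 0.0892, 0.0892, 0.0892, 0.0737, 0.0737, 0.0737, 0.0737, 0.0006]  mean=-1.5567  Neff=11.9342  idx=[0, 1, 2, 3, 4, 4, 5, 6, 7, 8, 9, 10, 11]

post_mean = -1.5567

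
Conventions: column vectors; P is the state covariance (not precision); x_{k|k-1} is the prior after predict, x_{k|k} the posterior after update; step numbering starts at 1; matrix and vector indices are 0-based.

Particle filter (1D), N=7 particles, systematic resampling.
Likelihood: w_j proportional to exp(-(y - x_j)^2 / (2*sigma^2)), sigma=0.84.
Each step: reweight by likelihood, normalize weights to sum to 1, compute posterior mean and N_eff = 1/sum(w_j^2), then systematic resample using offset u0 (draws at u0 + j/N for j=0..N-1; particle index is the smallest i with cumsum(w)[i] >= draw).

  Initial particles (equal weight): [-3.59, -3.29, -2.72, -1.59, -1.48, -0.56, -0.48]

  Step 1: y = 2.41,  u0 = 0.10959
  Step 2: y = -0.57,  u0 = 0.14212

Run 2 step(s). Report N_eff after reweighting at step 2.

step 1: w=[0.0000, 0.0000, 0.0000, 0.0026, 0.0047, 0.4147, 0.5780]  mean=-0.5208  Neff=1.9759  idx=[5, 5, 5, 6, 6, 6, 6]
step 2: w=[0.1433, 0.1433, 0.1433, 0.1425, 0.1425, 0.1425, 0.1425]  mean=-0.5144  Neff=6.9999  idx=[0, 1, 2, 3, 4, 5, 6]

N_eff = 6.9999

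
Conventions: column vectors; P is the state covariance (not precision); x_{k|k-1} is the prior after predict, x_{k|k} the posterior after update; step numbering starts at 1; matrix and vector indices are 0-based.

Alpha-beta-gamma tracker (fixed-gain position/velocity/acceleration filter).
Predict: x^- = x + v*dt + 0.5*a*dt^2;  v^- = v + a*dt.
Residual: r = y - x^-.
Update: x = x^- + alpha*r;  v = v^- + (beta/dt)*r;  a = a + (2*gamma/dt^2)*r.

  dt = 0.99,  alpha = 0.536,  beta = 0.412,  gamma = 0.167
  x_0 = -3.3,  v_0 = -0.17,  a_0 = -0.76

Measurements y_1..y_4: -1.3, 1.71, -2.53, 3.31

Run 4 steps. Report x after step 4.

x_post = 2.2123

step 1: x_pred=-3.8407  r=2.5407  x^+=-2.4789  v^+=0.1350  a^+=0.1058
step 2: x_pred=-2.2934  r=4.0034  x^+=-0.1476  v^+=1.9058  a^+=1.4701
step 3: x_pred=2.4596  r=-4.9896  x^+=-0.2148  v^+=1.2848  a^+=-0.2302
step 4: x_pred=0.9443  r=2.3657  x^+=2.2123  v^+=2.0414  a^+=0.5760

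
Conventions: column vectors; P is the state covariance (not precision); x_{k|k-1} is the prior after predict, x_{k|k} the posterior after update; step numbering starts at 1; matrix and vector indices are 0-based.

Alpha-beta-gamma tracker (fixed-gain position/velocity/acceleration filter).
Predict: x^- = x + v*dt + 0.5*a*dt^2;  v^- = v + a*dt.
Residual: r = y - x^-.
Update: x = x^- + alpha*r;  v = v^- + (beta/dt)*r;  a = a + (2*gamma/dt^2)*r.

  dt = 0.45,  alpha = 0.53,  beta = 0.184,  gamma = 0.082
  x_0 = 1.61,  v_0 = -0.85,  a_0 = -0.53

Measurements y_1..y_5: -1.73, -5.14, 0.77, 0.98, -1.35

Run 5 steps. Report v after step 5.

step 1: x_pred=1.1738  r=-2.9038  x^+=-0.3652  v^+=-2.2758  a^+=-2.8817
step 2: x_pred=-1.6811  r=-3.4589  x^+=-3.5143  v^+=-4.9869  a^+=-5.6830
step 3: x_pred=-6.3338  r=7.1038  x^+=-2.5688  v^+=-4.6396  a^+=0.0702
step 4: x_pred=-4.6495  r=5.6295  x^+=-1.6659  v^+=-2.3062  a^+=4.6294
step 5: x_pred=-2.2349  r=0.8849  x^+=-1.7659  v^+=0.1389  a^+=5.3461

v_post = 0.1389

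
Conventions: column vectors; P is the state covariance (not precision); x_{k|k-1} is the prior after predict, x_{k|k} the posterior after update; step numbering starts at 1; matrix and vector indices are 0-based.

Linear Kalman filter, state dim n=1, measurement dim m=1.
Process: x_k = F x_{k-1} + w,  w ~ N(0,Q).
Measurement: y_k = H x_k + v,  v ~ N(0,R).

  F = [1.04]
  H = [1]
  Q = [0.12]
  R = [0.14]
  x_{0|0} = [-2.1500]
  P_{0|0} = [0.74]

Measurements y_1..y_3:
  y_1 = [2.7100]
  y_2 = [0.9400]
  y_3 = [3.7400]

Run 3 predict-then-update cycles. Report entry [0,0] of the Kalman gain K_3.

step 1: x^-=[-2.2360]  P^-=[0.9204]  S=[1.0604]  K=[0.8680]  nu=[4.9460]  x^+=[2.0570]  P^+=[0.1215]
step 2: x^-=[2.1393]  P^-=[0.2514]  S=[0.3914]  K=[0.6423]  nu=[-1.1993]  x^+=[1.3689]  P^+=[0.0899]
step 3: x^-=[1.4237]  P^-=[0.2173]  S=[0.3573]  K=[0.6081]  nu=[2.3163]  x^+=[2.8323]  P^+=[0.0851]

K[0,0] = 0.6081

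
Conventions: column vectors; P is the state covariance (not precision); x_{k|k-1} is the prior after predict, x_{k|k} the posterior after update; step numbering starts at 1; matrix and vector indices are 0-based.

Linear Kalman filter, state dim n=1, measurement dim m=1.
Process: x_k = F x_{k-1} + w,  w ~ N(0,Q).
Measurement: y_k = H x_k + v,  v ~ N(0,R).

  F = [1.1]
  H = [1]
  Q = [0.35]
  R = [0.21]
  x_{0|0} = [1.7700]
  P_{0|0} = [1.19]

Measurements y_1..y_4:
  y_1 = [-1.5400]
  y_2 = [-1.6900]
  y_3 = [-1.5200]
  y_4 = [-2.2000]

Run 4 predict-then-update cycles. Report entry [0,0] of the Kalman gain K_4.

K[0,0] = 0.7172

step 1: x^-=[1.9470]  P^-=[1.7899]  S=[1.9999]  K=[0.8950]  nu=[-3.4870]  x^+=[-1.1738]  P^+=[0.1879]
step 2: x^-=[-1.2912]  P^-=[0.5774]  S=[0.7874]  K=[0.7333]  nu=[-0.3988]  x^+=[-1.5837]  P^+=[0.1540]
step 3: x^-=[-1.7420]  P^-=[0.5363]  S=[0.7463]  K=[0.7186]  nu=[0.2220]  x^+=[-1.5825]  P^+=[0.1509]
step 4: x^-=[-1.7407]  P^-=[0.5326]  S=[0.7426]  K=[0.7172]  nu=[-0.4593]  x^+=[-2.0701]  P^+=[0.1506]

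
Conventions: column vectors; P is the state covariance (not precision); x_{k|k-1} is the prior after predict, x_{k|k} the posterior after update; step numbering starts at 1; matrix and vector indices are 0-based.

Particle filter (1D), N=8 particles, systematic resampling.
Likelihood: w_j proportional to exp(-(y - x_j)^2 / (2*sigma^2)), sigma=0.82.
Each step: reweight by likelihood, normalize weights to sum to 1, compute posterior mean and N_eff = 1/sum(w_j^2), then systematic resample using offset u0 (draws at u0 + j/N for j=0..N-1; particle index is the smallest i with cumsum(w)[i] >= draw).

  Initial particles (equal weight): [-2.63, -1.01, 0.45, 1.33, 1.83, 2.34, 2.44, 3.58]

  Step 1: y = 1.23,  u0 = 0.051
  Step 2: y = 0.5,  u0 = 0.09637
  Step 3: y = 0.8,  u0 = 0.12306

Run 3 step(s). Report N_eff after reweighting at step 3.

step 1: w=[0.0000, 0.0076, 0.2006, 0.3130, 0.2413, 0.1262, 0.1062, 0.0052]  mean=1.5134  Neff=4.4699  idx=[2, 2, 3, 3, 4, 4, 5, 6]
step 2: w=[0.2577, 0.2577, 0.1547, 0.1547, 0.0693, 0.0693, 0.0208, 0.0157]  mean=0.9842  Neff=5.2357  idx=[0, 0, 1, 1, 2, 3, 4, 6]
step 3: w=[0.1547, 0.1547, 0.1547, 0.1547, 0.1375, 0.1375, 0.0770, 0.0291]  mean=0.8532  Neff=7.1247  idx=[0, 1, 2, 3, 4, 4, 5, 7]

N_eff = 7.1247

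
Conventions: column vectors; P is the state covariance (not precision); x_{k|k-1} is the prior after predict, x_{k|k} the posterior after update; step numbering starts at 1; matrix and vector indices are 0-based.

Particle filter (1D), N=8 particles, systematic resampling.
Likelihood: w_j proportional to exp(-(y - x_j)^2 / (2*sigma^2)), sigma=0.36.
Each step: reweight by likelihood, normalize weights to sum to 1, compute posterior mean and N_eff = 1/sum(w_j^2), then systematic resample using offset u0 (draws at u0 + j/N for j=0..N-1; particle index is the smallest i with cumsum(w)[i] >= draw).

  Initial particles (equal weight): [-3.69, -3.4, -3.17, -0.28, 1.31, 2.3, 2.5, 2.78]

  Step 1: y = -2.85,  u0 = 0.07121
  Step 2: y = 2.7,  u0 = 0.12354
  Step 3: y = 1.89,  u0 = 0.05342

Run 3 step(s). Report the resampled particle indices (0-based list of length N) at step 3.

resampled_idx = [0, 1, 2, 3, 4, 5, 6, 7]

step 1: w=[0.0626, 0.2963, 0.6412, 0.0000, 0.0000, 0.0000, 0.0000, 0.0000]  mean=-3.2707  Neff=1.9889  idx=[1, 1, 1, 2, 2, 2, 2, 2]
step 2: w=[0.0000, 0.0000, 0.0000, 0.2000, 0.2000, 0.2000, 0.2000, 0.2000]  mean=-3.1700  Neff=5.0001  idx=[3, 4, 4, 5, 6, 6, 7, 7]
step 3: w=[0.1250, 0.1250, 0.1250, 0.1250, 0.1250, 0.1250, 0.1250, 0.1250]  mean=-3.1700  Neff=8.0000  idx=[0, 1, 2, 3, 4, 5, 6, 7]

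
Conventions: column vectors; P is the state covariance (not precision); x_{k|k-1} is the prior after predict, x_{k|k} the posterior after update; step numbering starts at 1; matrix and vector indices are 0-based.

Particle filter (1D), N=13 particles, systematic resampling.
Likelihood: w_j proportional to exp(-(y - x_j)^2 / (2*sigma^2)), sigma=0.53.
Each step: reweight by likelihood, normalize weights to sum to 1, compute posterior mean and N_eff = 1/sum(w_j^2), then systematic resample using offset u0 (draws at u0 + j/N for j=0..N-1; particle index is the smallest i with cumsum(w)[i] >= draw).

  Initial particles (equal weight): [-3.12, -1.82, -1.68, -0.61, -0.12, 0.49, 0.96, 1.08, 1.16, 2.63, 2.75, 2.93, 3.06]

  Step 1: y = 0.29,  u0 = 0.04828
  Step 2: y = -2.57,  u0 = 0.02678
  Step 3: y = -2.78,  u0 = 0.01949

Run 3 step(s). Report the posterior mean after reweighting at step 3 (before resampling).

post_mean = -0.6094

step 1: w=[0.0000, 0.0001, 0.0003, 0.0802, 0.2514, 0.3157, 0.1525, 0.1116, 0.0881, 0.0000, 0.0000, 0.0000, 0.0000]  mean=0.4441  Neff=4.6998  idx=[3, 4, 4, 4, 5, 5, 5, 5, 6, 6, 7, 7, 8]
step 2: w=[0.9396, 0.0201, 0.0201, 0.0201, 0.0001, 0.0001, 0.0001, 0.0001, 0.0000, 0.0000, 0.0000, 0.0000, 0.0000]  mean=-0.5803  Neff=1.1312  idx=[0, 0, 0, 0, 0, 0, 0, 0, 0, 0, 0, 0, 1]
step 3: w=[0.0832, 0.0832, 0.0832, 0.0832, 0.0832, 0.0832, 0.0832, 0.0832, 0.0832, 0.0832, 0.0832, 0.0832, 0.0012]  mean=-0.6094  Neff=12.0294  idx=[0, 1, 2, 3, 3, 4, 5, 6, 7, 8, 9, 10, 11]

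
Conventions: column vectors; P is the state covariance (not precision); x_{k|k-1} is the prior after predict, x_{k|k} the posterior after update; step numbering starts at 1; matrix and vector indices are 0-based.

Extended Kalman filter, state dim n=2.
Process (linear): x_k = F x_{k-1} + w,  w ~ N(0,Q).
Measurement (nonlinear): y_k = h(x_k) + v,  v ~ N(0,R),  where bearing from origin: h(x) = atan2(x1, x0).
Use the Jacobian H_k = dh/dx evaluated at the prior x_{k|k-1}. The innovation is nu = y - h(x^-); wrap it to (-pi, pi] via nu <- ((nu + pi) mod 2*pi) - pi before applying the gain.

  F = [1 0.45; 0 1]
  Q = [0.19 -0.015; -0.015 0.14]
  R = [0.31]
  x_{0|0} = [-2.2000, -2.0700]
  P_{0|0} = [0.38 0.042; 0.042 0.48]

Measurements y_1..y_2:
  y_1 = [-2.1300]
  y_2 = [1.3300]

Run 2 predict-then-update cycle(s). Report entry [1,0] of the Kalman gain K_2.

K[1,0] = -0.2624

step 1: x^-=[-3.1315, -2.0700]  P^-=[0.7050 0.2430; 0.2430 0.6200]  H_jac=[0.1469 -0.2222]  S=[0.3400]  K=[0.1458; -0.3003]  nu=[0.4275]  x^+=[-3.0692, -2.1984]  P^+=[0.6978 0.2579; 0.2579 0.5893]
step 2: x^-=[-4.0584, -2.1984]  P^-=[1.2392 0.5081; 0.5081 0.7293]  H_jac=[0.1032 -0.1905]  S=[0.3297]  K=[0.0943; -0.2624]  nu=[-2.3080]  x^+=[-4.2760, -1.5927]  P^+=[1.2363 0.5162; 0.5162 0.7066]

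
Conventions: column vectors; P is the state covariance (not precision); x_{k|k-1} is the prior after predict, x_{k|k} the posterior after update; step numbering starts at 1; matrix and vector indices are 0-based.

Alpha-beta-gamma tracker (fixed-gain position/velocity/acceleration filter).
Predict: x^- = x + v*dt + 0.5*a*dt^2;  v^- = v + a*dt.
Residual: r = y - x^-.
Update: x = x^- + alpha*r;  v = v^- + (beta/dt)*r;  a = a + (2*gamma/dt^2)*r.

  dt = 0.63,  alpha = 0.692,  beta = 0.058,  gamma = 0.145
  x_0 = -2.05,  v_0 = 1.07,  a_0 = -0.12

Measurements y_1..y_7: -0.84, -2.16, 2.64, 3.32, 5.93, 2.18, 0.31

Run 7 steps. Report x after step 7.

step 1: x_pred=-1.3997  r=0.5597  x^+=-1.0124  v^+=1.0459  a^+=0.2890
step 2: x_pred=-0.2961  r=-1.8639  x^+=-1.5859  v^+=1.0564  a^+=-1.0729
step 3: x_pred=-1.1333  r=3.7733  x^+=1.4778  v^+=0.7278  a^+=1.6841
step 4: x_pred=2.2706  r=1.0494  x^+=2.9968  v^+=1.8854  a^+=2.4509
step 5: x_pred=4.6710  r=1.2590  x^+=5.5422  v^+=3.5454  a^+=3.3708
step 6: x_pred=8.4448  r=-6.2648  x^+=4.1095  v^+=5.0923  a^+=-1.2066
step 7: x_pred=7.0782  r=-6.7682  x^+=2.3946  v^+=3.7090  a^+=-6.1519

x_post = 2.3946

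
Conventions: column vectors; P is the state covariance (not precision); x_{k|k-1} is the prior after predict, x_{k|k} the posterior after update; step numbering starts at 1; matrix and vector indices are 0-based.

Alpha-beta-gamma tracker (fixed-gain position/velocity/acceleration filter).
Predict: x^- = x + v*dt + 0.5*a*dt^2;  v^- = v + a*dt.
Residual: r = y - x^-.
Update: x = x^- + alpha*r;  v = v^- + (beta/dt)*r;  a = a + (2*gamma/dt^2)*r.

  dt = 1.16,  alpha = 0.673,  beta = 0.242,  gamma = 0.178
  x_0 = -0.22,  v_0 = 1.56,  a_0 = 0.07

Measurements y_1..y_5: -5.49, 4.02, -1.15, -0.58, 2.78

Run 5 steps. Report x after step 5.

x_post = 1.3764

step 1: x_pred=1.6367  r=-7.1267  x^+=-3.1596  v^+=0.1544  a^+=-1.8155
step 2: x_pred=-4.2019  r=8.2219  x^+=1.3314  v^+=-0.2363  a^+=0.3598
step 3: x_pred=1.2994  r=-2.4494  x^+=-0.3490  v^+=-0.3300  a^+=-0.2883
step 4: x_pred=-0.9258  r=0.3458  x^+=-0.6931  v^+=-0.5922  a^+=-0.1968
step 5: x_pred=-1.5125  r=4.2925  x^+=1.3764  v^+=0.0750  a^+=0.9388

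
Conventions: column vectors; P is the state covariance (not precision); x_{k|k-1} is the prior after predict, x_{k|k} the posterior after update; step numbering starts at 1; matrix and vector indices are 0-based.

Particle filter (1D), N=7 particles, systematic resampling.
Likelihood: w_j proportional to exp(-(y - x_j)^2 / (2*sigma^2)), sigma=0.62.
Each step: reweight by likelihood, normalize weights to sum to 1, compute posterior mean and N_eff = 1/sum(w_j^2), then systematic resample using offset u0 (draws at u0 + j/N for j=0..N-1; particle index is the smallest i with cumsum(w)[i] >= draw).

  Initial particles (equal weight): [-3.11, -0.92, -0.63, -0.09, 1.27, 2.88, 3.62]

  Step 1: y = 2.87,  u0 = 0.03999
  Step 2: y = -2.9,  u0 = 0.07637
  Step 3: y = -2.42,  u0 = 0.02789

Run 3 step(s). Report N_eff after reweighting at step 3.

N_eff = 7.0000

step 1: w=[0.0000, 0.0000, 0.0000, 0.0000, 0.0236, 0.6592, 0.3172]  mean=3.0767  Neff=1.8667  idx=[5, 5, 5, 5, 5, 6, 6]
step 2: w=[0.2000, 0.2000, 0.2000, 0.2000, 0.2000, 0.0000, 0.0000]  mean=2.8800  Neff=5.0000  idx=[0, 1, 1, 2, 3, 3, 4]
step 3: w=[0.1429, 0.1429, 0.1429, 0.1429, 0.1429, 0.1429, 0.1429]  mean=2.8800  Neff=7.0000  idx=[0, 1, 2, 3, 4, 5, 6]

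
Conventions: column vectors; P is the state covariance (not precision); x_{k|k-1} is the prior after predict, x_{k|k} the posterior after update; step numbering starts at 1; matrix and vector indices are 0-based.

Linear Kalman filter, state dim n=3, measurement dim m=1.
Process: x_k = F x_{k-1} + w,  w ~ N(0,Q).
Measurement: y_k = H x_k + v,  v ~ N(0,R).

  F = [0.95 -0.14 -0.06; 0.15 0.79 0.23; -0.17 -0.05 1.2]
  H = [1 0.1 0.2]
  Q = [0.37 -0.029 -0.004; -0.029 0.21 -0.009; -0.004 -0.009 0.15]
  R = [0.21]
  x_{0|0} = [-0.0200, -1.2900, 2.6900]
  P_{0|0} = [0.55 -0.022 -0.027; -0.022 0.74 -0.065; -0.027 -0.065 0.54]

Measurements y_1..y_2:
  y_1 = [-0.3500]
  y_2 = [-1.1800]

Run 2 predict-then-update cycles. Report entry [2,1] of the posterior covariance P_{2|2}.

step 1: x^-=[0.0002, -0.4034, 3.2959]  P^-=[0.8907 -0.0565 -0.1463; -0.0565 0.6821 0.0352; -0.1463 0.0352 0.9638]  S=[1.0776]  K=[0.7941; 0.0174; 0.0463]  nu=[-0.9690]  x^+=[-0.7693, -0.4203, 3.2510]  P^+=[0.2111 -0.0714 -0.1860; -0.0714 0.6817 0.0344; -0.1860 0.0344 0.9615]
step 2: x^-=[-0.8671, 0.3003, 4.0530]  P^-=[0.6181 -0.1814 -0.3205; -0.1814 0.6738 0.2401; -0.3205 0.2401 1.6129]  S=[0.7445]  K=[0.7198; -0.0886; 0.0351]  nu=[-1.1535]  x^+=[-1.6974, 0.4025, 4.0125]  P^+=[0.2324 -0.1339 -0.3393; -0.1339 0.6680 0.2425; -0.3393 0.2425 1.6120]

P_post[2,1] = 0.2425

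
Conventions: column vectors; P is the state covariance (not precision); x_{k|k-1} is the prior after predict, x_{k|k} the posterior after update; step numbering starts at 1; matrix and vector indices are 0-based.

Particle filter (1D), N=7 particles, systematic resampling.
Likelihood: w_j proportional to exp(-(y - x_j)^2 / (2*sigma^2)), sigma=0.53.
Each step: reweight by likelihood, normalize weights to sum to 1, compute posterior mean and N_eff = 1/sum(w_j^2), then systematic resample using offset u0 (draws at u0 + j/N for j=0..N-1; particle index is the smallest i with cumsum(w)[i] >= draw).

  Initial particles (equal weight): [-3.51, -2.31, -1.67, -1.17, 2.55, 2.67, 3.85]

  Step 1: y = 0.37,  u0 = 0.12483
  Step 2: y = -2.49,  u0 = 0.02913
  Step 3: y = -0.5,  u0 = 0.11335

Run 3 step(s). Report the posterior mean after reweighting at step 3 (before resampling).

step 1: w=[0.0000, 0.0002, 0.0389, 0.9421, 0.0136, 0.0052, 0.0000]  mean=-1.1190  Neff=1.1246  idx=[3, 3, 3, 3, 3, 3, 4]
step 2: w=[0.1667, 0.1667, 0.1667, 0.1667, 0.1667, 0.1667, 0.0000]  mean=-1.1700  Neff=6.0000  idx=[0, 1, 1, 2, 3, 4, 5]
step 3: w=[0.1429, 0.1429, 0.1429, 0.1429, 0.1429, 0.1429, 0.1429]  mean=-1.1700  Neff=7.0000  idx=[0, 1, 2, 3, 4, 5, 6]

post_mean = -1.1700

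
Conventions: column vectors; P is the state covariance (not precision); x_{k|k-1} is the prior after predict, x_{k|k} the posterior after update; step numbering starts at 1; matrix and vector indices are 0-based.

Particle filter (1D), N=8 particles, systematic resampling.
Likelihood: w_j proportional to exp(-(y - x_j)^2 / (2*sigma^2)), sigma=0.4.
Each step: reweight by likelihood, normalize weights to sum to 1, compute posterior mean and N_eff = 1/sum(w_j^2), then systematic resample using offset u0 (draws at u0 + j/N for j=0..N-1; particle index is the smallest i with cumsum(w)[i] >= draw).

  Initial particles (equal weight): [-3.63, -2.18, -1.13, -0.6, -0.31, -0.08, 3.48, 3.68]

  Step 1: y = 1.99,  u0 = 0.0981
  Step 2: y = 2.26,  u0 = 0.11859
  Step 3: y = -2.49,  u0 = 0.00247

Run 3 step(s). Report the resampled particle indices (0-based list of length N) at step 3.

resampled_idx = [0, 0, 1, 2, 3, 4, 5, 6]

step 1: w=[0.0000, 0.0000, 0.0000, 0.0000, 0.0001, 0.0014, 0.8782, 0.1203]  mean=3.4989  Neff=1.2727  idx=[6, 6, 6, 6, 6, 6, 6, 7]
step 2: w=[0.1390, 0.1390, 0.1390, 0.1390, 0.1390, 0.1390, 0.1390, 0.0267]  mean=3.4853  Neff=7.3506  idx=[0, 1, 2, 3, 4, 5, 6, 7]
step 3: w=[0.1428, 0.1428, 0.1428, 0.1428, 0.1428, 0.1428, 0.1428, 0.0001]  mean=3.4800  Neff=7.0010  idx=[0, 0, 1, 2, 3, 4, 5, 6]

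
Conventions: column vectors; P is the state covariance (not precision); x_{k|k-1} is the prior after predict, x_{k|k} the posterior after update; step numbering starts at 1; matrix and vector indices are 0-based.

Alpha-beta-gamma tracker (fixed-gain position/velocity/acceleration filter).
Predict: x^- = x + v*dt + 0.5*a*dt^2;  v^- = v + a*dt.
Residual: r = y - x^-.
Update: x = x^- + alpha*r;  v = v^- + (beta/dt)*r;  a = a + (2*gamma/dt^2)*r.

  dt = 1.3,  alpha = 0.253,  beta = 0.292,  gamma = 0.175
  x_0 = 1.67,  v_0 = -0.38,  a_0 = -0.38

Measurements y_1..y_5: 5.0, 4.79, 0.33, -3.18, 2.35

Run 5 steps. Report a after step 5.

a_post = -1.6373

step 1: x_pred=0.8549  r=4.1451  x^+=1.9036  v^+=0.0571  a^+=0.4785
step 2: x_pred=2.3821  r=2.4079  x^+=2.9913  v^+=1.2199  a^+=0.9771
step 3: x_pred=5.4028  r=-5.0728  x^+=4.1194  v^+=1.3507  a^+=-0.0734
step 4: x_pred=5.8133  r=-8.9933  x^+=3.5380  v^+=-0.7648  a^+=-1.9360
step 5: x_pred=0.9079  r=1.4421  x^+=1.2727  v^+=-2.9576  a^+=-1.6373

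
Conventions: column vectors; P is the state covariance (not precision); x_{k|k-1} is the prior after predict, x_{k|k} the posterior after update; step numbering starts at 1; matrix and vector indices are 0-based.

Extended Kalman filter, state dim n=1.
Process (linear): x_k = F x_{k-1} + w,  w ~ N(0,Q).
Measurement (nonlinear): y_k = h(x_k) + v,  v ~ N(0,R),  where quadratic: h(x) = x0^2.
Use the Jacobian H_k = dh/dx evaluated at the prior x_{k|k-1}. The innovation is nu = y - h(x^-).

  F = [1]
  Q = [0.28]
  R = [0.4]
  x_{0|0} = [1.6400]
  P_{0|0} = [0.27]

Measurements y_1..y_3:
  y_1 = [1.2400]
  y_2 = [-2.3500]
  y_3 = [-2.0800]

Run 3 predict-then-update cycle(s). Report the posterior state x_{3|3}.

x_post = [0.1733]

step 1: x^-=[1.6400]  P^-=[0.5500]  H_jac=[3.2800]  S=[6.3171]  K=[0.2856]  nu=[-1.4496]  x^+=[1.2260]  P^+=[0.0348]
step 2: x^-=[1.2260]  P^-=[0.3148]  H_jac=[2.4521]  S=[2.2929]  K=[0.3367]  nu=[-3.8532]  x^+=[-0.0712]  P^+=[0.0549]
step 3: x^-=[-0.0712]  P^-=[0.3349]  H_jac=[-0.1425]  S=[0.4068]  K=[-0.1173]  nu=[-2.0851]  x^+=[0.1733]  P^+=[0.3293]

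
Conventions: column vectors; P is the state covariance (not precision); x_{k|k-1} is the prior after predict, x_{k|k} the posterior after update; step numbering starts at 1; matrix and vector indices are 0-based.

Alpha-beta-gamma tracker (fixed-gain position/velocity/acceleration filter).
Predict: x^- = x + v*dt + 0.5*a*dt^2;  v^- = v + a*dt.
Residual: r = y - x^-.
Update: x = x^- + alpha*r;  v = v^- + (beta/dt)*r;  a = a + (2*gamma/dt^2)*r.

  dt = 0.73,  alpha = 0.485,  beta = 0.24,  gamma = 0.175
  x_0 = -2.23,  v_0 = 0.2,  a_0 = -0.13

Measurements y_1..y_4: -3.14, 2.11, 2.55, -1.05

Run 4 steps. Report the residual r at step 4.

resid = -6.0947

step 1: x_pred=-2.1186  r=-1.0214  x^+=-2.6140  v^+=-0.2307  a^+=-0.8008
step 2: x_pred=-2.9958  r=5.1058  x^+=-0.5195  v^+=0.8633  a^+=2.5526
step 3: x_pred=0.7909  r=1.7591  x^+=1.6441  v^+=3.3050  a^+=3.7079
step 4: x_pred=5.0447  r=-6.0947  x^+=2.0888  v^+=4.0081  a^+=-0.2950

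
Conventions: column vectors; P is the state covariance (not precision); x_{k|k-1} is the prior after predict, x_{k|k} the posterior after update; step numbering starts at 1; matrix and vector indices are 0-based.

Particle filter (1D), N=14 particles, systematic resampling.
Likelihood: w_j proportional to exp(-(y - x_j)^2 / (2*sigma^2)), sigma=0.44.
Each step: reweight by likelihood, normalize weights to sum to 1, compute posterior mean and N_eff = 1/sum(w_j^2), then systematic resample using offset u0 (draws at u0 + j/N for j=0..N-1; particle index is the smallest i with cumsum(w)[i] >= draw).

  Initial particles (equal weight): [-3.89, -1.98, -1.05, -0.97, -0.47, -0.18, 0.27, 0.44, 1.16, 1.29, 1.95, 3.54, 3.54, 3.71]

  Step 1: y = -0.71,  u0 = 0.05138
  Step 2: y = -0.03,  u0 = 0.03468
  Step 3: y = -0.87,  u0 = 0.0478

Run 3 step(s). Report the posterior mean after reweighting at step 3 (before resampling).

step 1: w=[0.0000, 0.0051, 0.2425, 0.2745, 0.2816, 0.1582, 0.0274, 0.0107, 0.0000, 0.0000, 0.0000, 0.0000, 0.0000, 0.0000]  mean=-0.6795  Neff=4.1778  idx=[2, 2, 2, 3, 3, 3, 3, 4, 4, 4, 4, 5, 5, 6]
step 2: w=[0.0119, 0.0119, 0.0119, 0.0179, 0.0179, 0.0179, 0.0179, 0.1061, 0.1061, 0.1061, 0.1061, 0.1650, 0.1650, 0.1386]  mean=-0.3281  Neff=8.3082  idx=[2, 6, 7, 8, 9, 9, 10, 11, 11, 11, 12, 12, 13, 13]
step 3: w=[0.1366, 0.1447, 0.0982, 0.0982, 0.0982, 0.0982, 0.0982, 0.0434, 0.0434, 0.0434, 0.0434, 0.0434, 0.0052, 0.0052]  mean=-0.5510  Neff=10.2732  idx=[0, 0, 1, 1, 2, 3, 3, 4, 5, 6, 6, 8, 10, 11]

post_mean = -0.5510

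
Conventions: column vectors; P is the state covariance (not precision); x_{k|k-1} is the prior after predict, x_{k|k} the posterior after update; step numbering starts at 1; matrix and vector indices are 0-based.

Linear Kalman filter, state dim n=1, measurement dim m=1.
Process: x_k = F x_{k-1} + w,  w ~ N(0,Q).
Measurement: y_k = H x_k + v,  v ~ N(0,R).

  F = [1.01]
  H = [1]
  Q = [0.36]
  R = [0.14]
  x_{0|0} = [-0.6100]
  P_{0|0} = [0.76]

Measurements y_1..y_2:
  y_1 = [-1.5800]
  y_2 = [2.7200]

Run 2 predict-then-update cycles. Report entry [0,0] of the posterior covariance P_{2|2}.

P_post[0,0] = 0.1087

step 1: x^-=[-0.6161]  P^-=[1.1353]  S=[1.2753]  K=[0.8902]  nu=[-0.9639]  x^+=[-1.4742]  P^+=[0.1246]
step 2: x^-=[-1.4889]  P^-=[0.4871]  S=[0.6271]  K=[0.7768]  nu=[4.2089]  x^+=[1.7804]  P^+=[0.1087]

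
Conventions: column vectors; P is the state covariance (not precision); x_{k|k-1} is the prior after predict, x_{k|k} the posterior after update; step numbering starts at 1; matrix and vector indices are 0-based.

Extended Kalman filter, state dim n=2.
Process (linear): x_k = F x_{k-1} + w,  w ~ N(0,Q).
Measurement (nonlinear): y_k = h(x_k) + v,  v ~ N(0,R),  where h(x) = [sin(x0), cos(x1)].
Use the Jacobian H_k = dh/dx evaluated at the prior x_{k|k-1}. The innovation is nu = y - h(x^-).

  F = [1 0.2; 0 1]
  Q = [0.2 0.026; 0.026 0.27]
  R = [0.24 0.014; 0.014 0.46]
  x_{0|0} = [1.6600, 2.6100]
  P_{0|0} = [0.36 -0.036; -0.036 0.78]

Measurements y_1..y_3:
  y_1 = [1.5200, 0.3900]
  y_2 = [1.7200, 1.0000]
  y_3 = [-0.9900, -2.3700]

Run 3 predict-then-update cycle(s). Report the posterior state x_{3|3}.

x_post = [1.5558, 2.4417]

step 1: x^-=[2.1820, 2.6100]  P^-=[0.5768 0.1460; 0.1460 1.0500]  H_jac=[-0.5739 0.0000; 0.0000 -0.5069]  S=[0.4299 0.0565; 0.0565 0.7298]  K=[-0.7643 -0.0423; -0.1001 -0.7216]  nu=[0.7010, 1.2520]  x^+=[1.5933, 1.6364]  P^+=[0.3207 0.0595; 0.0595 0.6576]
step 2: x^-=[1.9206, 1.6364]  P^-=[0.5708 0.2170; 0.2170 0.9276]  H_jac=[-0.3427 0.0000; 0.0000 -0.9978]  S=[0.3070 0.0882; 0.0882 1.3836]  K=[-0.6031 -0.1180; -0.0509 -0.6657]  nu=[0.7805, 1.0656]  x^+=[1.3240, 0.8873]  P^+=[0.4273 0.0629; 0.0629 0.3076]
step 3: x^-=[1.5014, 0.8873]  P^-=[0.6647 0.1504; 0.1504 0.5776]  H_jac=[0.0693 0.0000; 0.0000 -0.7754]  S=[0.2432 0.0059; 0.0059 0.8072]  K=[0.1929 -0.1459; 0.0564 -0.5552]  nu=[-1.9876, -3.0015]  x^+=[1.5558, 2.4417]  P^+=[0.6388 0.0831; 0.0831 0.3284]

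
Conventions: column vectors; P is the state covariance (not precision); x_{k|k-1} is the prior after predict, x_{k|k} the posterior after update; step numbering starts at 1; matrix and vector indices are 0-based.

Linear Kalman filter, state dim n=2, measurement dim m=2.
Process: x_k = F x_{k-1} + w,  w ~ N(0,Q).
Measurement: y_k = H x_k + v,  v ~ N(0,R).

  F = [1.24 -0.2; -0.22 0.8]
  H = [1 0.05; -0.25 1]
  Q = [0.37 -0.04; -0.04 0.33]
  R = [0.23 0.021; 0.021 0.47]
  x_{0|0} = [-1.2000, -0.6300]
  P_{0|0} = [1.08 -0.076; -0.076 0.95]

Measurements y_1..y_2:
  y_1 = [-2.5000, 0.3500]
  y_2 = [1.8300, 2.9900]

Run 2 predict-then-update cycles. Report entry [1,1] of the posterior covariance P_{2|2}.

P_post[1,1] = 0.2438

step 1: x^-=[-1.3620, -0.2400]  P^-=[2.1063 -0.5654; -0.5654 1.0170]  S=[2.2823 -1.0130; -1.0130 1.9013]  K=[0.8586 -0.1168; 0.0589 0.6406]  nu=[-1.1260, 0.2495]  x^+=[-2.3580, -0.1465]  P^+=[0.1944 0.0117; 0.0117 0.3053]
step 2: x^-=[-2.8946, 0.4016]  P^-=[0.6754 -0.1297; -0.1297 0.5306]  S=[0.8937 -0.2494; -0.2494 1.1077]  K=[0.7183 -0.1078; 0.0282 0.5147]  nu=[4.7045, 1.8648]  x^+=[0.2838, 1.4938]  P^+=[0.1627 0.0051; 0.0051 0.2438]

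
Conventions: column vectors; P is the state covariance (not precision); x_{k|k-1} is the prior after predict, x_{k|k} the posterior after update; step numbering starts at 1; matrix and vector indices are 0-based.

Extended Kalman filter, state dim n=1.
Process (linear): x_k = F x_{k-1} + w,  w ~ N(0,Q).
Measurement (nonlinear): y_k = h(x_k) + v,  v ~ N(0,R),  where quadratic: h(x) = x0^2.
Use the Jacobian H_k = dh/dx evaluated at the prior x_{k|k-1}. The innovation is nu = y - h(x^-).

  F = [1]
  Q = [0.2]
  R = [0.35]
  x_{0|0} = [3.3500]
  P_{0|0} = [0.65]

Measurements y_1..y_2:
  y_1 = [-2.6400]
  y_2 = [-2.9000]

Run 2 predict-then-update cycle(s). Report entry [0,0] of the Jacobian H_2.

H_jac[0,0] = 2.5996

step 1: x^-=[3.3500]  P^-=[0.8500]  H_jac=[6.7000]  S=[38.5065]  K=[0.1479]  nu=[-13.8625]  x^+=[1.2998]  P^+=[0.0077]
step 2: x^-=[1.2998]  P^-=[0.2077]  H_jac=[2.5996]  S=[1.7537]  K=[0.3079]  nu=[-4.5894]  x^+=[-0.1133]  P^+=[0.0415]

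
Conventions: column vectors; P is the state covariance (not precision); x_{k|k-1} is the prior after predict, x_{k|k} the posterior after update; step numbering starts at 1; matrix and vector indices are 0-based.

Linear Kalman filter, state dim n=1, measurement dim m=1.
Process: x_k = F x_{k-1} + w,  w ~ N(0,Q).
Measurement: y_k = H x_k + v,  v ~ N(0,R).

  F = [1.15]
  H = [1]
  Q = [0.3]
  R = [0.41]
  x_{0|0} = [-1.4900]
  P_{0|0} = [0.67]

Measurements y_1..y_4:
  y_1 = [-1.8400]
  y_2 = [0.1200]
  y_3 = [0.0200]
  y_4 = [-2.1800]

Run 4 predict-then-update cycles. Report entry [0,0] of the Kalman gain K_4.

step 1: x^-=[-1.7135]  P^-=[1.1861]  S=[1.5961]  K=[0.7431]  nu=[-0.1265]  x^+=[-1.8075]  P^+=[0.3047]
step 2: x^-=[-2.0786]  P^-=[0.7029]  S=[1.1129]  K=[0.6316]  nu=[2.1986]  x^+=[-0.6900]  P^+=[0.2590]
step 3: x^-=[-0.7935]  P^-=[0.6425]  S=[1.0525]  K=[0.6104]  nu=[0.8135]  x^+=[-0.2969]  P^+=[0.2503]
step 4: x^-=[-0.3414]  P^-=[0.6310]  S=[1.0410]  K=[0.6061]  nu=[-1.8386]  x^+=[-1.4559]  P^+=[0.2485]

K[0,0] = 0.6061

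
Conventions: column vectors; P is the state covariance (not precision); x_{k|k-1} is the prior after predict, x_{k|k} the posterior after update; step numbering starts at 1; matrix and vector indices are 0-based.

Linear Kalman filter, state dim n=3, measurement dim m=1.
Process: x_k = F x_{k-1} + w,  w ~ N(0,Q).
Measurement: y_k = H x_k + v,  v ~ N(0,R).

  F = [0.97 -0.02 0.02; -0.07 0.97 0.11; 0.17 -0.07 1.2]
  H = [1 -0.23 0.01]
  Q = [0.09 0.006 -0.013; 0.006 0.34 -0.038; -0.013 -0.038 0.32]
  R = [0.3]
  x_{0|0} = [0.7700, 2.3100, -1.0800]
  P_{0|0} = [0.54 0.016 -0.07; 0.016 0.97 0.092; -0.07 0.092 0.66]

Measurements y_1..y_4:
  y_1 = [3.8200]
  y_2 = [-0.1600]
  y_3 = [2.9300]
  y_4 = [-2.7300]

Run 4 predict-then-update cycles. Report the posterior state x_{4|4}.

x_post = [0.3299, 1.9870, -1.4572]

step 1: x^-=[0.6791, 2.0680, -1.3268]  P^-=[0.5953 -0.0387 0.0080; -0.0387 1.2818 0.0905; 0.0080 0.0905 1.2464]  S=[0.9808]  K=[0.6161; -0.3392; -0.0003]  nu=[3.6298]  x^+=[2.9155, 0.8369, -1.3279]  P^+=[0.2230 0.1662 0.0082; 0.1662 1.1690 0.0904; 0.0082 0.0904 1.2464]
step 2: x^-=[2.7848, 0.4616, -1.1564]  P^-=[0.2946 0.1300 0.0508; 0.1300 1.4527 0.1767; 0.0508 0.1767 2.1112]  S=[0.6120]  K=[0.4333; -0.3307; 0.0511]  nu=[-2.8270]  x^+=[1.5599, 1.3964, -1.3008]  P^+=[0.1797 0.2177 0.0372; 0.2177 1.3858 0.1870; 0.0372 0.1870 2.1096]
step 3: x^-=[1.4591, 1.1022, -1.3935]  P^-=[0.2533 0.1838 0.0924; 0.1838 1.6801 0.3950; 0.0924 0.3950 3.3483]  S=[0.5580]  K=[0.3798; -0.3560; 0.0628]  nu=[1.7383]  x^+=[2.1194, 0.4833, -1.2844]  P^+=[0.1728 0.2593 0.0791; 0.2593 1.6093 0.4075; 0.0791 0.4075 3.3461]
step 4: x^-=[2.0205, 0.1792, -1.2148]  P^-=[0.2472 0.2300 0.1616; 0.2300 1.9461 0.8024; 0.1616 0.8024 5.1090]  S=[0.5444]  K=[0.3599; -0.3849; 0.0516]  nu=[-4.6971]  x^+=[0.3299, 1.9870, -1.4572]  P^+=[0.1767 0.3055 0.1514; 0.3055 1.8654 0.8132; 0.1514 0.8132 5.1075]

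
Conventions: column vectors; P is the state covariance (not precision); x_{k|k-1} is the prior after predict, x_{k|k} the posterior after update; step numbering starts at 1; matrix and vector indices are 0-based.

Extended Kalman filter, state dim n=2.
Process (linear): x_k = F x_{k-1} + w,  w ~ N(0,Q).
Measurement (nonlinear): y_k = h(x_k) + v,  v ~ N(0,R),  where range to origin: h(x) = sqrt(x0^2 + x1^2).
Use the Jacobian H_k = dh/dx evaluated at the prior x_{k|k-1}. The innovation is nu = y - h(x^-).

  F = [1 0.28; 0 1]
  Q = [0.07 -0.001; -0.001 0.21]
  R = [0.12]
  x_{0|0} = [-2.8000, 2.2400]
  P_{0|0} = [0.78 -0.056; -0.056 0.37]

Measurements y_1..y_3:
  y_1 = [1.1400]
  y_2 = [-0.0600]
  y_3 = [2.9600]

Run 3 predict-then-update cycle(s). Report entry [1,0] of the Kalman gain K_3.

K[1,0] = -0.3121

step 1: x^-=[-2.1728, 2.2400]  P^-=[0.8476 0.0466; 0.0466 0.5800]  H_jac=[-0.6963 0.7178]  S=[0.7832]  K=[-0.7109; 0.4902]  nu=[-1.9807]  x^+=[-0.7648, 1.2692]  P^+=[0.4519 0.3195; 0.3195 0.3918]
step 2: x^-=[-0.4094, 1.2692]  P^-=[0.7315 0.4282; 0.4282 0.6018]  H_jac=[-0.3070 0.9517]  S=[0.4838]  K=[0.3781; 0.9121]  nu=[-1.3936]  x^+=[-0.9363, -0.0019]  P^+=[0.6624 0.2613; 0.2613 0.1993]
step 3: x^-=[-0.9369, -0.0019]  P^-=[0.8943 0.3162; 0.3162 0.4093]  H_jac=[-1.0000 -0.0021]  S=[1.0156]  K=[-0.8812; -0.3121]  nu=[2.0231]  x^+=[-2.7197, -0.6334]  P^+=[0.1057 0.0368; 0.0368 0.3104]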